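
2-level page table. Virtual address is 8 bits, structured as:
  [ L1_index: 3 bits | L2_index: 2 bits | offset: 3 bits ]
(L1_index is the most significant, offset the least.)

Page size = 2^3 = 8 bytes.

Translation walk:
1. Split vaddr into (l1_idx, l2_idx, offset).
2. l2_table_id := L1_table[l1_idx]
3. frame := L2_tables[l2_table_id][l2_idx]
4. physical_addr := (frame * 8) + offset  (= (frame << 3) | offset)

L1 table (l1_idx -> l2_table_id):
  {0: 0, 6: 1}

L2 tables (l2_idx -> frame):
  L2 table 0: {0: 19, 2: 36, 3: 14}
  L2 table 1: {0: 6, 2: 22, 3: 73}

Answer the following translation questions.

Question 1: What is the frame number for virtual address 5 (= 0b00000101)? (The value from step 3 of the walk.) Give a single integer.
vaddr = 5: l1_idx=0, l2_idx=0
L1[0] = 0; L2[0][0] = 19

Answer: 19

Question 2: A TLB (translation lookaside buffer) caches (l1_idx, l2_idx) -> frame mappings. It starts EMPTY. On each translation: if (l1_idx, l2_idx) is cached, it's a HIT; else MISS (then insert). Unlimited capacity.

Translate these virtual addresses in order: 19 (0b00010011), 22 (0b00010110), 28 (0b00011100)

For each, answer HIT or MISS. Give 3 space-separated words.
vaddr=19: (0,2) not in TLB -> MISS, insert
vaddr=22: (0,2) in TLB -> HIT
vaddr=28: (0,3) not in TLB -> MISS, insert

Answer: MISS HIT MISS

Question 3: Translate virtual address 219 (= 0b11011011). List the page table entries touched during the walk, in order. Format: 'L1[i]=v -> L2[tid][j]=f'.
vaddr = 219 = 0b11011011
Split: l1_idx=6, l2_idx=3, offset=3

Answer: L1[6]=1 -> L2[1][3]=73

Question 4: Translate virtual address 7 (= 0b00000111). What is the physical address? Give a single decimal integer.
Answer: 159

Derivation:
vaddr = 7 = 0b00000111
Split: l1_idx=0, l2_idx=0, offset=7
L1[0] = 0
L2[0][0] = 19
paddr = 19 * 8 + 7 = 159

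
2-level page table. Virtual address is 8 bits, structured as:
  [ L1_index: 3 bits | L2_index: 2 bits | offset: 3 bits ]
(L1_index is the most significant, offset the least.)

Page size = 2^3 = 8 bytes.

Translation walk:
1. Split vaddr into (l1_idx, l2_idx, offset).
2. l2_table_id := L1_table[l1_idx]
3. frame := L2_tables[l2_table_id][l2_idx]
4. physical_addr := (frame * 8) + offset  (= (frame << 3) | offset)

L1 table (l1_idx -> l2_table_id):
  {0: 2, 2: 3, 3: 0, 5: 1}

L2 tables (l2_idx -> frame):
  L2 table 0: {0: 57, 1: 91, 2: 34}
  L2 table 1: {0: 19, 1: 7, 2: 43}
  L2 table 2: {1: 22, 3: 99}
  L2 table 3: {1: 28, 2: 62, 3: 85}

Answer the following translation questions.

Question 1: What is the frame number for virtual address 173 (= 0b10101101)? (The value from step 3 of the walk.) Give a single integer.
Answer: 7

Derivation:
vaddr = 173: l1_idx=5, l2_idx=1
L1[5] = 1; L2[1][1] = 7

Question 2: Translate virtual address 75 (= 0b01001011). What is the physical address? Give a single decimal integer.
vaddr = 75 = 0b01001011
Split: l1_idx=2, l2_idx=1, offset=3
L1[2] = 3
L2[3][1] = 28
paddr = 28 * 8 + 3 = 227

Answer: 227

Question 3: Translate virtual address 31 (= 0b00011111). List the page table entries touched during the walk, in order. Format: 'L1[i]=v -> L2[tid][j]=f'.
vaddr = 31 = 0b00011111
Split: l1_idx=0, l2_idx=3, offset=7

Answer: L1[0]=2 -> L2[2][3]=99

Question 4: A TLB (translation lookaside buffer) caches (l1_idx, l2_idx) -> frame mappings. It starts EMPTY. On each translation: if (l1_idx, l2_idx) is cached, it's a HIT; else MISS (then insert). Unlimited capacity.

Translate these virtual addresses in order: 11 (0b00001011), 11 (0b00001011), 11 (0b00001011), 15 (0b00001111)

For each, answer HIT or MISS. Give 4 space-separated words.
Answer: MISS HIT HIT HIT

Derivation:
vaddr=11: (0,1) not in TLB -> MISS, insert
vaddr=11: (0,1) in TLB -> HIT
vaddr=11: (0,1) in TLB -> HIT
vaddr=15: (0,1) in TLB -> HIT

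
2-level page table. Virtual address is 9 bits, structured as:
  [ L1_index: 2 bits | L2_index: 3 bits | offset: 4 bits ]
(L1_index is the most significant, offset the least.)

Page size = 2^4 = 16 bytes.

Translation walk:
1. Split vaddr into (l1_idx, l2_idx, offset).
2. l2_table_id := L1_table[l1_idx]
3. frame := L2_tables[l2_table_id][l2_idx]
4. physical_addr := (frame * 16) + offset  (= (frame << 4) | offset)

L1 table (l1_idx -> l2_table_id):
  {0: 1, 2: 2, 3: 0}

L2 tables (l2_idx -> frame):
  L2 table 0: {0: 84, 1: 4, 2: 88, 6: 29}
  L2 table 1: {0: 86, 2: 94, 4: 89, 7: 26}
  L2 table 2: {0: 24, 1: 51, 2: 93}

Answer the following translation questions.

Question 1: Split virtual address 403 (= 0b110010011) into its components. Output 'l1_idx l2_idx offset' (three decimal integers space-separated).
vaddr = 403 = 0b110010011
  top 2 bits -> l1_idx = 3
  next 3 bits -> l2_idx = 1
  bottom 4 bits -> offset = 3

Answer: 3 1 3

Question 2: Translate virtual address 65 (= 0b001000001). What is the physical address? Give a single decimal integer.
Answer: 1425

Derivation:
vaddr = 65 = 0b001000001
Split: l1_idx=0, l2_idx=4, offset=1
L1[0] = 1
L2[1][4] = 89
paddr = 89 * 16 + 1 = 1425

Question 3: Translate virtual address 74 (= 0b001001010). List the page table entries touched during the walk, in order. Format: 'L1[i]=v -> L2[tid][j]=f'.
vaddr = 74 = 0b001001010
Split: l1_idx=0, l2_idx=4, offset=10

Answer: L1[0]=1 -> L2[1][4]=89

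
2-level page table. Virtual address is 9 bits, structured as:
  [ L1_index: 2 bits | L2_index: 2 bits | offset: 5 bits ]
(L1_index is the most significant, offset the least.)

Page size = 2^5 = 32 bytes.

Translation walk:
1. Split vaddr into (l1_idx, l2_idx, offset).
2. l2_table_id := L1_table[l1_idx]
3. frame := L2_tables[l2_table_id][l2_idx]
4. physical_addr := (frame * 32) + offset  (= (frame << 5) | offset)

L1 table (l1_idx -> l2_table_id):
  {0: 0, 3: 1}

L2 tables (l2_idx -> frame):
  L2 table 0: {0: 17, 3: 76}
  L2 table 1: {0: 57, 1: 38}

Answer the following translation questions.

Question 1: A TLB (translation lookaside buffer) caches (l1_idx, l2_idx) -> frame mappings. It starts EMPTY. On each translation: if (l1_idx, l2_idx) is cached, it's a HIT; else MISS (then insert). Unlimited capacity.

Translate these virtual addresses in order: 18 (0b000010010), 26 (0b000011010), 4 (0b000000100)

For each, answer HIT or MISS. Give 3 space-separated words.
vaddr=18: (0,0) not in TLB -> MISS, insert
vaddr=26: (0,0) in TLB -> HIT
vaddr=4: (0,0) in TLB -> HIT

Answer: MISS HIT HIT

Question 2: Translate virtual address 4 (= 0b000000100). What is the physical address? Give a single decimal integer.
Answer: 548

Derivation:
vaddr = 4 = 0b000000100
Split: l1_idx=0, l2_idx=0, offset=4
L1[0] = 0
L2[0][0] = 17
paddr = 17 * 32 + 4 = 548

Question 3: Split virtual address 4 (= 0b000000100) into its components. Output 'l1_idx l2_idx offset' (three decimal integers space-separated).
vaddr = 4 = 0b000000100
  top 2 bits -> l1_idx = 0
  next 2 bits -> l2_idx = 0
  bottom 5 bits -> offset = 4

Answer: 0 0 4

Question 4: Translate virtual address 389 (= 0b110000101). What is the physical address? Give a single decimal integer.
Answer: 1829

Derivation:
vaddr = 389 = 0b110000101
Split: l1_idx=3, l2_idx=0, offset=5
L1[3] = 1
L2[1][0] = 57
paddr = 57 * 32 + 5 = 1829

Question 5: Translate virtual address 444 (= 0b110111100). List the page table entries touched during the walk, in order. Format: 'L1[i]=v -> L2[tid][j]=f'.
vaddr = 444 = 0b110111100
Split: l1_idx=3, l2_idx=1, offset=28

Answer: L1[3]=1 -> L2[1][1]=38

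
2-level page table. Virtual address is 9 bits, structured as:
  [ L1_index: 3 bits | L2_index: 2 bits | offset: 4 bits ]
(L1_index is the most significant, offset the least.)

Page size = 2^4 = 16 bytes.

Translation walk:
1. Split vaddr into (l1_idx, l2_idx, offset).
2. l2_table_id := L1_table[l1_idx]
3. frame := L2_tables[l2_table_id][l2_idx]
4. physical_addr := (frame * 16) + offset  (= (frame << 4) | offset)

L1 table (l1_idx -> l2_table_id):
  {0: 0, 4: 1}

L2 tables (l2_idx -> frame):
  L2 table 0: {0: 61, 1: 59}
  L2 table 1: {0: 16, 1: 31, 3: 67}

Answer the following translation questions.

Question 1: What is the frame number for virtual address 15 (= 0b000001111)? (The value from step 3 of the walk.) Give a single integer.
Answer: 61

Derivation:
vaddr = 15: l1_idx=0, l2_idx=0
L1[0] = 0; L2[0][0] = 61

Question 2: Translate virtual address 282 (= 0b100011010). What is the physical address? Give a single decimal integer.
Answer: 506

Derivation:
vaddr = 282 = 0b100011010
Split: l1_idx=4, l2_idx=1, offset=10
L1[4] = 1
L2[1][1] = 31
paddr = 31 * 16 + 10 = 506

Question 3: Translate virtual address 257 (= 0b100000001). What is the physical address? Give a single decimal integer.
vaddr = 257 = 0b100000001
Split: l1_idx=4, l2_idx=0, offset=1
L1[4] = 1
L2[1][0] = 16
paddr = 16 * 16 + 1 = 257

Answer: 257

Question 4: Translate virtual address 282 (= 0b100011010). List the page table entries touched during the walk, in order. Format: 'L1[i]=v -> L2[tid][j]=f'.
Answer: L1[4]=1 -> L2[1][1]=31

Derivation:
vaddr = 282 = 0b100011010
Split: l1_idx=4, l2_idx=1, offset=10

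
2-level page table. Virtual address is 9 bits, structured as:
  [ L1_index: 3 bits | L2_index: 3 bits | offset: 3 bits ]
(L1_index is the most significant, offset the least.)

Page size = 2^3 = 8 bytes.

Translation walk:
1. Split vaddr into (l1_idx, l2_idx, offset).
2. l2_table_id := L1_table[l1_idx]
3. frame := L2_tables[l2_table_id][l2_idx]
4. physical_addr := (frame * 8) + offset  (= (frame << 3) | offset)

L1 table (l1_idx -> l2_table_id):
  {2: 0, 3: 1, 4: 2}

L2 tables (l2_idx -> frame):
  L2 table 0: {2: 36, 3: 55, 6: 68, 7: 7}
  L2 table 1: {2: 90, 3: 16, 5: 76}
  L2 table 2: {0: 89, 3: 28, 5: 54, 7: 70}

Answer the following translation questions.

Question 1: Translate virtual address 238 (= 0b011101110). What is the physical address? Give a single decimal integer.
vaddr = 238 = 0b011101110
Split: l1_idx=3, l2_idx=5, offset=6
L1[3] = 1
L2[1][5] = 76
paddr = 76 * 8 + 6 = 614

Answer: 614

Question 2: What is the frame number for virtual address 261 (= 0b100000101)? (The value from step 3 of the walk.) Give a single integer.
vaddr = 261: l1_idx=4, l2_idx=0
L1[4] = 2; L2[2][0] = 89

Answer: 89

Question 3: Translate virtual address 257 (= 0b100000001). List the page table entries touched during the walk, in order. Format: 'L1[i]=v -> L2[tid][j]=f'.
vaddr = 257 = 0b100000001
Split: l1_idx=4, l2_idx=0, offset=1

Answer: L1[4]=2 -> L2[2][0]=89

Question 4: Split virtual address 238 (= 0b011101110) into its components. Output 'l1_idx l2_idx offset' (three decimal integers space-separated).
vaddr = 238 = 0b011101110
  top 3 bits -> l1_idx = 3
  next 3 bits -> l2_idx = 5
  bottom 3 bits -> offset = 6

Answer: 3 5 6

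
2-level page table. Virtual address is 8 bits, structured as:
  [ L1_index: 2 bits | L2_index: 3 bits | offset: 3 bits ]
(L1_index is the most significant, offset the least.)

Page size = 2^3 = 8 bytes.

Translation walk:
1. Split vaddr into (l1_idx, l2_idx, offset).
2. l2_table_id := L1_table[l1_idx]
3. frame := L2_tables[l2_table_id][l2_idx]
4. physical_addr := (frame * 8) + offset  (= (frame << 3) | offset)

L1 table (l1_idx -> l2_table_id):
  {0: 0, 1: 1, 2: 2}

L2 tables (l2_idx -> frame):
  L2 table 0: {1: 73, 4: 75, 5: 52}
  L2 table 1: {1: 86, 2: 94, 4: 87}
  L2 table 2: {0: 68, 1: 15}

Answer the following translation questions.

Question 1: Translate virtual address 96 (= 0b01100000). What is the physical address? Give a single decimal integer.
Answer: 696

Derivation:
vaddr = 96 = 0b01100000
Split: l1_idx=1, l2_idx=4, offset=0
L1[1] = 1
L2[1][4] = 87
paddr = 87 * 8 + 0 = 696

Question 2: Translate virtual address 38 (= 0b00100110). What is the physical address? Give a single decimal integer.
vaddr = 38 = 0b00100110
Split: l1_idx=0, l2_idx=4, offset=6
L1[0] = 0
L2[0][4] = 75
paddr = 75 * 8 + 6 = 606

Answer: 606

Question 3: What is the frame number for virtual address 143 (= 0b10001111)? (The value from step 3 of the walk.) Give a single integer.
Answer: 15

Derivation:
vaddr = 143: l1_idx=2, l2_idx=1
L1[2] = 2; L2[2][1] = 15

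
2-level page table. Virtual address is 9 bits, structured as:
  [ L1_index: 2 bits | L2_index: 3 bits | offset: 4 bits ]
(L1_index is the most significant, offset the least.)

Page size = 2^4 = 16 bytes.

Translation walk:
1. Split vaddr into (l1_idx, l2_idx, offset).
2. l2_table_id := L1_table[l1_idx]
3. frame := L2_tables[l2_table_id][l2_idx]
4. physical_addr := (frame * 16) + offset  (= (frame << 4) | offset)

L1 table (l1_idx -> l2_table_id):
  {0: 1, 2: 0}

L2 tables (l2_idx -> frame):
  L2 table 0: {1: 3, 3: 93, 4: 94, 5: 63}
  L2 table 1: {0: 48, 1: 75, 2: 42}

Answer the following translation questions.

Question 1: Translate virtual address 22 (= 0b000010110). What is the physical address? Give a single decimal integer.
Answer: 1206

Derivation:
vaddr = 22 = 0b000010110
Split: l1_idx=0, l2_idx=1, offset=6
L1[0] = 1
L2[1][1] = 75
paddr = 75 * 16 + 6 = 1206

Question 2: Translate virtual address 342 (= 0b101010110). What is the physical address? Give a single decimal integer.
Answer: 1014

Derivation:
vaddr = 342 = 0b101010110
Split: l1_idx=2, l2_idx=5, offset=6
L1[2] = 0
L2[0][5] = 63
paddr = 63 * 16 + 6 = 1014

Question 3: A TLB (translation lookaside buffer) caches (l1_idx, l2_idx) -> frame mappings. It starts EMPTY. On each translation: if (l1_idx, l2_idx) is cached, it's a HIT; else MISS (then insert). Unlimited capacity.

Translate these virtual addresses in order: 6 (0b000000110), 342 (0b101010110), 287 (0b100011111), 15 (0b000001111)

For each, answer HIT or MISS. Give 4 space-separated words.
Answer: MISS MISS MISS HIT

Derivation:
vaddr=6: (0,0) not in TLB -> MISS, insert
vaddr=342: (2,5) not in TLB -> MISS, insert
vaddr=287: (2,1) not in TLB -> MISS, insert
vaddr=15: (0,0) in TLB -> HIT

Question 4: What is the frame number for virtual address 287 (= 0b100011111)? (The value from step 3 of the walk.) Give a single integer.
Answer: 3

Derivation:
vaddr = 287: l1_idx=2, l2_idx=1
L1[2] = 0; L2[0][1] = 3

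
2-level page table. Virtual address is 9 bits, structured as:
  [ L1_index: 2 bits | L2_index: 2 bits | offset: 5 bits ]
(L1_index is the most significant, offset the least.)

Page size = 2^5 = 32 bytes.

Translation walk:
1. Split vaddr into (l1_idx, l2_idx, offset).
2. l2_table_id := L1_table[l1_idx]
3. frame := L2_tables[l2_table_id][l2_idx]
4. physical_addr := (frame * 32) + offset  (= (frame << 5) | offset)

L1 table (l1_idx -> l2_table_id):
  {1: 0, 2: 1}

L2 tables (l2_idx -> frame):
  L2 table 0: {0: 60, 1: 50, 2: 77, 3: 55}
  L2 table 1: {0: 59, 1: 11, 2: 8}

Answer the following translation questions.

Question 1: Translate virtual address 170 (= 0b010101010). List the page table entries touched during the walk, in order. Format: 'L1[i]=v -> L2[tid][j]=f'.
Answer: L1[1]=0 -> L2[0][1]=50

Derivation:
vaddr = 170 = 0b010101010
Split: l1_idx=1, l2_idx=1, offset=10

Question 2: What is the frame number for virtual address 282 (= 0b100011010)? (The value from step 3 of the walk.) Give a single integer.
Answer: 59

Derivation:
vaddr = 282: l1_idx=2, l2_idx=0
L1[2] = 1; L2[1][0] = 59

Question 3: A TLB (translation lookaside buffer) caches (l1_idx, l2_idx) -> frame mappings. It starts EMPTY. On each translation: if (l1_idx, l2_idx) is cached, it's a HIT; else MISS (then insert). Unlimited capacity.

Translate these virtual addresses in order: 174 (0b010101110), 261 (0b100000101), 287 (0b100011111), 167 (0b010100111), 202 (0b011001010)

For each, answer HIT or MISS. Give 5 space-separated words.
vaddr=174: (1,1) not in TLB -> MISS, insert
vaddr=261: (2,0) not in TLB -> MISS, insert
vaddr=287: (2,0) in TLB -> HIT
vaddr=167: (1,1) in TLB -> HIT
vaddr=202: (1,2) not in TLB -> MISS, insert

Answer: MISS MISS HIT HIT MISS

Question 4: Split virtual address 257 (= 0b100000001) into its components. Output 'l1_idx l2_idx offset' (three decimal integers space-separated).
Answer: 2 0 1

Derivation:
vaddr = 257 = 0b100000001
  top 2 bits -> l1_idx = 2
  next 2 bits -> l2_idx = 0
  bottom 5 bits -> offset = 1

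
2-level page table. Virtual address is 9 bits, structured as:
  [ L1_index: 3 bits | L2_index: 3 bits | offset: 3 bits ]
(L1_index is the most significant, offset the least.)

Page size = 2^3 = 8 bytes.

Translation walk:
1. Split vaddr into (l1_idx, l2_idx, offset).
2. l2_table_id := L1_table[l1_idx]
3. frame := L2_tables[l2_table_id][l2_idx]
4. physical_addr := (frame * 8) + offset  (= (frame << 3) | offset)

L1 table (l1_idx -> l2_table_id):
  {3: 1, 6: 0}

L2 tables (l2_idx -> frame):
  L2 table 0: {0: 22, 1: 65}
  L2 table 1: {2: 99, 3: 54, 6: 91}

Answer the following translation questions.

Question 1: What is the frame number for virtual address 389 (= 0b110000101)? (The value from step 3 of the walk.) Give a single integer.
vaddr = 389: l1_idx=6, l2_idx=0
L1[6] = 0; L2[0][0] = 22

Answer: 22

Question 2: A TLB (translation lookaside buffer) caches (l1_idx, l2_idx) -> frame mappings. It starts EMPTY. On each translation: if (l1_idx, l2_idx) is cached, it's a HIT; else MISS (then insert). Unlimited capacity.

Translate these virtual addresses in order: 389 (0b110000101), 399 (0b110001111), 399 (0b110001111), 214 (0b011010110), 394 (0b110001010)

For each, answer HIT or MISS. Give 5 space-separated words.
vaddr=389: (6,0) not in TLB -> MISS, insert
vaddr=399: (6,1) not in TLB -> MISS, insert
vaddr=399: (6,1) in TLB -> HIT
vaddr=214: (3,2) not in TLB -> MISS, insert
vaddr=394: (6,1) in TLB -> HIT

Answer: MISS MISS HIT MISS HIT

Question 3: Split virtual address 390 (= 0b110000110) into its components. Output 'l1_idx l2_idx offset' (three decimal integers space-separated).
Answer: 6 0 6

Derivation:
vaddr = 390 = 0b110000110
  top 3 bits -> l1_idx = 6
  next 3 bits -> l2_idx = 0
  bottom 3 bits -> offset = 6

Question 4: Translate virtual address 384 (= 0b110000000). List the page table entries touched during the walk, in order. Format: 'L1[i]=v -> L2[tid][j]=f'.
vaddr = 384 = 0b110000000
Split: l1_idx=6, l2_idx=0, offset=0

Answer: L1[6]=0 -> L2[0][0]=22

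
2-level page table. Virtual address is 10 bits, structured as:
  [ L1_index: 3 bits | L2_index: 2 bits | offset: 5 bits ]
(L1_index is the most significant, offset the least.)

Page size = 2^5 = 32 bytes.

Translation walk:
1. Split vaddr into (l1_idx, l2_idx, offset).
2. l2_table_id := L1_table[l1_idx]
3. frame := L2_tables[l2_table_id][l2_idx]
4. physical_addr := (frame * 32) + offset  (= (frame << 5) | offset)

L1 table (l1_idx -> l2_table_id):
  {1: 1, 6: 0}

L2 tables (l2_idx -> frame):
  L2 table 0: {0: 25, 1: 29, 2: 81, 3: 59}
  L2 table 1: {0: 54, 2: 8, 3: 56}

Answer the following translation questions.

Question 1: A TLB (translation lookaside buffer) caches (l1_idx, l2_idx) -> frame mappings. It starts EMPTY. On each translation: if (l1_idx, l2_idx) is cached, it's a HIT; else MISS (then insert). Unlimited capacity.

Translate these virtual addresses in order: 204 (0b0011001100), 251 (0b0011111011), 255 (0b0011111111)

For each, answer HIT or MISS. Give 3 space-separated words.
Answer: MISS MISS HIT

Derivation:
vaddr=204: (1,2) not in TLB -> MISS, insert
vaddr=251: (1,3) not in TLB -> MISS, insert
vaddr=255: (1,3) in TLB -> HIT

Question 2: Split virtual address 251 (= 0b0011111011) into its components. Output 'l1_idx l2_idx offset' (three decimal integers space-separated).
Answer: 1 3 27

Derivation:
vaddr = 251 = 0b0011111011
  top 3 bits -> l1_idx = 1
  next 2 bits -> l2_idx = 3
  bottom 5 bits -> offset = 27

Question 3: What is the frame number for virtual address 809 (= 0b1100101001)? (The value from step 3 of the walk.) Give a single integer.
vaddr = 809: l1_idx=6, l2_idx=1
L1[6] = 0; L2[0][1] = 29

Answer: 29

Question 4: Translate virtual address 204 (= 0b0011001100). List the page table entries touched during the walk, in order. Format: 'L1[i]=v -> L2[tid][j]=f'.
vaddr = 204 = 0b0011001100
Split: l1_idx=1, l2_idx=2, offset=12

Answer: L1[1]=1 -> L2[1][2]=8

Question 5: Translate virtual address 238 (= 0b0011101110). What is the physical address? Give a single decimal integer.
vaddr = 238 = 0b0011101110
Split: l1_idx=1, l2_idx=3, offset=14
L1[1] = 1
L2[1][3] = 56
paddr = 56 * 32 + 14 = 1806

Answer: 1806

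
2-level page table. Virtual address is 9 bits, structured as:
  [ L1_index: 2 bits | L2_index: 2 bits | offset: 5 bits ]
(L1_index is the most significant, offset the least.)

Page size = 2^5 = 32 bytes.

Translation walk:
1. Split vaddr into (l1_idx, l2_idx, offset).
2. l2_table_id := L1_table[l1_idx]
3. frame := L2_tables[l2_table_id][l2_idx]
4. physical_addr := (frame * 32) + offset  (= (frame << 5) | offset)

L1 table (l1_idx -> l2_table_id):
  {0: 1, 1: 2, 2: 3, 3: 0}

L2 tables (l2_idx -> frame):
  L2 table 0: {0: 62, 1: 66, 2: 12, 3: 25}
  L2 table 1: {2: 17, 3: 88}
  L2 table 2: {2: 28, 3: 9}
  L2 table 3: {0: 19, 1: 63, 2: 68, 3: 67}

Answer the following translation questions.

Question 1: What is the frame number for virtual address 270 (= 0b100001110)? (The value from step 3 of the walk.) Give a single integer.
Answer: 19

Derivation:
vaddr = 270: l1_idx=2, l2_idx=0
L1[2] = 3; L2[3][0] = 19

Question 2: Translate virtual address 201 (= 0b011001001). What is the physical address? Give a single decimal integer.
Answer: 905

Derivation:
vaddr = 201 = 0b011001001
Split: l1_idx=1, l2_idx=2, offset=9
L1[1] = 2
L2[2][2] = 28
paddr = 28 * 32 + 9 = 905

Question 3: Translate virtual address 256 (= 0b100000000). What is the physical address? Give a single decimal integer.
Answer: 608

Derivation:
vaddr = 256 = 0b100000000
Split: l1_idx=2, l2_idx=0, offset=0
L1[2] = 3
L2[3][0] = 19
paddr = 19 * 32 + 0 = 608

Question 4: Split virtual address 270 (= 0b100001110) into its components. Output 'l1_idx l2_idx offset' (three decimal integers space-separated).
Answer: 2 0 14

Derivation:
vaddr = 270 = 0b100001110
  top 2 bits -> l1_idx = 2
  next 2 bits -> l2_idx = 0
  bottom 5 bits -> offset = 14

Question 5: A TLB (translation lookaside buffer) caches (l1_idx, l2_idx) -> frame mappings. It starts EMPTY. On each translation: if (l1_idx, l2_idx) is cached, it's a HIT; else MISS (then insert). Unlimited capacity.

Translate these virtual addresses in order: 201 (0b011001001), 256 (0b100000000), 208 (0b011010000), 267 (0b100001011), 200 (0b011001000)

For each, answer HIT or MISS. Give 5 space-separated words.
vaddr=201: (1,2) not in TLB -> MISS, insert
vaddr=256: (2,0) not in TLB -> MISS, insert
vaddr=208: (1,2) in TLB -> HIT
vaddr=267: (2,0) in TLB -> HIT
vaddr=200: (1,2) in TLB -> HIT

Answer: MISS MISS HIT HIT HIT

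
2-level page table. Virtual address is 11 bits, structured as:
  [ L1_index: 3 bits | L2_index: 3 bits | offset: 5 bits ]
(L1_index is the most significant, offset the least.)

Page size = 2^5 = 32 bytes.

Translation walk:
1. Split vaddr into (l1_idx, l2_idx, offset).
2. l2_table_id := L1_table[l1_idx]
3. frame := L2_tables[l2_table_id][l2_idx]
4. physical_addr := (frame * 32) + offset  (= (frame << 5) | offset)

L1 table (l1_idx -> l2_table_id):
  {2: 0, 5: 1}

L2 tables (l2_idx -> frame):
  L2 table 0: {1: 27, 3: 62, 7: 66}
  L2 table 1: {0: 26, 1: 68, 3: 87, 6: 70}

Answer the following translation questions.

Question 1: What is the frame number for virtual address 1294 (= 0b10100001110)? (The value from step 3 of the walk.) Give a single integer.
vaddr = 1294: l1_idx=5, l2_idx=0
L1[5] = 1; L2[1][0] = 26

Answer: 26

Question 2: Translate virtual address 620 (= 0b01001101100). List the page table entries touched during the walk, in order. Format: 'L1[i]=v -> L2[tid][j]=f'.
vaddr = 620 = 0b01001101100
Split: l1_idx=2, l2_idx=3, offset=12

Answer: L1[2]=0 -> L2[0][3]=62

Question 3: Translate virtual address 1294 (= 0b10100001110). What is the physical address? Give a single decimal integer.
Answer: 846

Derivation:
vaddr = 1294 = 0b10100001110
Split: l1_idx=5, l2_idx=0, offset=14
L1[5] = 1
L2[1][0] = 26
paddr = 26 * 32 + 14 = 846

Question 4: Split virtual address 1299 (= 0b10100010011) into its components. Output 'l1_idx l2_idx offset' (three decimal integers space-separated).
vaddr = 1299 = 0b10100010011
  top 3 bits -> l1_idx = 5
  next 3 bits -> l2_idx = 0
  bottom 5 bits -> offset = 19

Answer: 5 0 19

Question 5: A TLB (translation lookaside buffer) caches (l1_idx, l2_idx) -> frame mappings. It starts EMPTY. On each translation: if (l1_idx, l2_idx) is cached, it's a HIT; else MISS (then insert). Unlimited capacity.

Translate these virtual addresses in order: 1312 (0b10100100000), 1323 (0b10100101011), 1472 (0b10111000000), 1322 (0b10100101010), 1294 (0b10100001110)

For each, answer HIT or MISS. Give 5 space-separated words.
Answer: MISS HIT MISS HIT MISS

Derivation:
vaddr=1312: (5,1) not in TLB -> MISS, insert
vaddr=1323: (5,1) in TLB -> HIT
vaddr=1472: (5,6) not in TLB -> MISS, insert
vaddr=1322: (5,1) in TLB -> HIT
vaddr=1294: (5,0) not in TLB -> MISS, insert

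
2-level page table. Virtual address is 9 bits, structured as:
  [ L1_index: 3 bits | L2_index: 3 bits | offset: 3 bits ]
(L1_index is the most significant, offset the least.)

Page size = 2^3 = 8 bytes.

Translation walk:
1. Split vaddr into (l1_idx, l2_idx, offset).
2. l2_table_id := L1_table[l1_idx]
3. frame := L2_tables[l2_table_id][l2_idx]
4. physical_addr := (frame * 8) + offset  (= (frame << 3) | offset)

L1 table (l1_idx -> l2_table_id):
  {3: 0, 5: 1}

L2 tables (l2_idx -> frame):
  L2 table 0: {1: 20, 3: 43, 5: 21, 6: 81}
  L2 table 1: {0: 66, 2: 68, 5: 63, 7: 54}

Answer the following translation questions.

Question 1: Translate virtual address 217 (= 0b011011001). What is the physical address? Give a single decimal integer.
Answer: 345

Derivation:
vaddr = 217 = 0b011011001
Split: l1_idx=3, l2_idx=3, offset=1
L1[3] = 0
L2[0][3] = 43
paddr = 43 * 8 + 1 = 345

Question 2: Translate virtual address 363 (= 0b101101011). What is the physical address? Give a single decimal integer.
Answer: 507

Derivation:
vaddr = 363 = 0b101101011
Split: l1_idx=5, l2_idx=5, offset=3
L1[5] = 1
L2[1][5] = 63
paddr = 63 * 8 + 3 = 507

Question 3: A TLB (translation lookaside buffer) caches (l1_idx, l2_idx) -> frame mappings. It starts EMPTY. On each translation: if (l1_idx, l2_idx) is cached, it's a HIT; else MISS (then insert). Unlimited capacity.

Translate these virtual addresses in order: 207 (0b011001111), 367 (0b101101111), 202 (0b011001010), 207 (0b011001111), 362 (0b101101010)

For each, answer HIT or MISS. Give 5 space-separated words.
vaddr=207: (3,1) not in TLB -> MISS, insert
vaddr=367: (5,5) not in TLB -> MISS, insert
vaddr=202: (3,1) in TLB -> HIT
vaddr=207: (3,1) in TLB -> HIT
vaddr=362: (5,5) in TLB -> HIT

Answer: MISS MISS HIT HIT HIT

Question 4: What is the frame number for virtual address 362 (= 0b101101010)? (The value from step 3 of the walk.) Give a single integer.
Answer: 63

Derivation:
vaddr = 362: l1_idx=5, l2_idx=5
L1[5] = 1; L2[1][5] = 63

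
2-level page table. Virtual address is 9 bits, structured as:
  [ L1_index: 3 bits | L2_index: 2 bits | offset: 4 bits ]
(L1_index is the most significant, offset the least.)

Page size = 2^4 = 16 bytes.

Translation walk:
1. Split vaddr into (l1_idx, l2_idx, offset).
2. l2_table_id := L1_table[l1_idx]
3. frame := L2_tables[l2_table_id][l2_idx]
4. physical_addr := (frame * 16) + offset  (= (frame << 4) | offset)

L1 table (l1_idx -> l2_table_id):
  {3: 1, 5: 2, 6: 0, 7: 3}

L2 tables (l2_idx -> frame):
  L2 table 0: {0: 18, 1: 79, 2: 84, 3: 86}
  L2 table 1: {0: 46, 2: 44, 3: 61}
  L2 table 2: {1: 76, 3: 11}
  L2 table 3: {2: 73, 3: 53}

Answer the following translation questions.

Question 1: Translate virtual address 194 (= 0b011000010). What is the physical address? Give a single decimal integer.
Answer: 738

Derivation:
vaddr = 194 = 0b011000010
Split: l1_idx=3, l2_idx=0, offset=2
L1[3] = 1
L2[1][0] = 46
paddr = 46 * 16 + 2 = 738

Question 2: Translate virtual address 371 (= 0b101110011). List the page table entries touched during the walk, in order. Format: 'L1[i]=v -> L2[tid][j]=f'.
vaddr = 371 = 0b101110011
Split: l1_idx=5, l2_idx=3, offset=3

Answer: L1[5]=2 -> L2[2][3]=11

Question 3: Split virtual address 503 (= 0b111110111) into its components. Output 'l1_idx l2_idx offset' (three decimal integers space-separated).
Answer: 7 3 7

Derivation:
vaddr = 503 = 0b111110111
  top 3 bits -> l1_idx = 7
  next 2 bits -> l2_idx = 3
  bottom 4 bits -> offset = 7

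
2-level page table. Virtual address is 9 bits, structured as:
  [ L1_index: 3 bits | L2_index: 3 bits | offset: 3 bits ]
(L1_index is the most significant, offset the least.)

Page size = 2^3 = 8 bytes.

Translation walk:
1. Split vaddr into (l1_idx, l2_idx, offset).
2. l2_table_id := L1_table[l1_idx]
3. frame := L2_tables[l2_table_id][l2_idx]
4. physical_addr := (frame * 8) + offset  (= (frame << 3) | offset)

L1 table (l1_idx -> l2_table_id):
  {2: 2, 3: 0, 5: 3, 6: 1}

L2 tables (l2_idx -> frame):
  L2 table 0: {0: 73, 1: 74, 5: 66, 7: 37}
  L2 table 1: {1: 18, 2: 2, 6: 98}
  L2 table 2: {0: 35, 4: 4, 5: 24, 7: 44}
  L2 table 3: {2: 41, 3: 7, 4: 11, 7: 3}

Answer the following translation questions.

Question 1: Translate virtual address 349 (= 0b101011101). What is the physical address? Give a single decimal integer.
Answer: 61

Derivation:
vaddr = 349 = 0b101011101
Split: l1_idx=5, l2_idx=3, offset=5
L1[5] = 3
L2[3][3] = 7
paddr = 7 * 8 + 5 = 61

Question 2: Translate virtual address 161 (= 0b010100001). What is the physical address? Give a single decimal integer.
vaddr = 161 = 0b010100001
Split: l1_idx=2, l2_idx=4, offset=1
L1[2] = 2
L2[2][4] = 4
paddr = 4 * 8 + 1 = 33

Answer: 33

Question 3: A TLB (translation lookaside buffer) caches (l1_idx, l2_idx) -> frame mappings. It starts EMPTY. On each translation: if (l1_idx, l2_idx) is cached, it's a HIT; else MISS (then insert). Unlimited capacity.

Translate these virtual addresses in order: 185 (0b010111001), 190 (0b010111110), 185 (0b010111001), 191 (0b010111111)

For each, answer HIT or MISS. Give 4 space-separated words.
vaddr=185: (2,7) not in TLB -> MISS, insert
vaddr=190: (2,7) in TLB -> HIT
vaddr=185: (2,7) in TLB -> HIT
vaddr=191: (2,7) in TLB -> HIT

Answer: MISS HIT HIT HIT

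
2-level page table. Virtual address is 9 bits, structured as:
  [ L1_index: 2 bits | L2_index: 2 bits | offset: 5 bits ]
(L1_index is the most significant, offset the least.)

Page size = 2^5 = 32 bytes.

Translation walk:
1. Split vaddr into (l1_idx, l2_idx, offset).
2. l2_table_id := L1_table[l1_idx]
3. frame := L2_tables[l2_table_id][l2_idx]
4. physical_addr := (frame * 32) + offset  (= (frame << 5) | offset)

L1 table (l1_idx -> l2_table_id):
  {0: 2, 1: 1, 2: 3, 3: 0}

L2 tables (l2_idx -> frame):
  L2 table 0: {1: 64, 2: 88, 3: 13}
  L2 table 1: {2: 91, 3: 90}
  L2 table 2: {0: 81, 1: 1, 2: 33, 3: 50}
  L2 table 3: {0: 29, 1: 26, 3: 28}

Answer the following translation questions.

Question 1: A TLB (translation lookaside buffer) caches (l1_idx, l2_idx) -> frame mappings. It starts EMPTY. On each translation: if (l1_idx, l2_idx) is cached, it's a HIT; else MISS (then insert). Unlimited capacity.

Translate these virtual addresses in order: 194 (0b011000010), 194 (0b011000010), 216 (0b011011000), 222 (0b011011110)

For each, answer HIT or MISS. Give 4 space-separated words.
vaddr=194: (1,2) not in TLB -> MISS, insert
vaddr=194: (1,2) in TLB -> HIT
vaddr=216: (1,2) in TLB -> HIT
vaddr=222: (1,2) in TLB -> HIT

Answer: MISS HIT HIT HIT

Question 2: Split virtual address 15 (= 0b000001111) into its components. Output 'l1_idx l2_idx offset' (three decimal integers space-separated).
Answer: 0 0 15

Derivation:
vaddr = 15 = 0b000001111
  top 2 bits -> l1_idx = 0
  next 2 bits -> l2_idx = 0
  bottom 5 bits -> offset = 15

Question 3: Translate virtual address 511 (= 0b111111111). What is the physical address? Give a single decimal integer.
vaddr = 511 = 0b111111111
Split: l1_idx=3, l2_idx=3, offset=31
L1[3] = 0
L2[0][3] = 13
paddr = 13 * 32 + 31 = 447

Answer: 447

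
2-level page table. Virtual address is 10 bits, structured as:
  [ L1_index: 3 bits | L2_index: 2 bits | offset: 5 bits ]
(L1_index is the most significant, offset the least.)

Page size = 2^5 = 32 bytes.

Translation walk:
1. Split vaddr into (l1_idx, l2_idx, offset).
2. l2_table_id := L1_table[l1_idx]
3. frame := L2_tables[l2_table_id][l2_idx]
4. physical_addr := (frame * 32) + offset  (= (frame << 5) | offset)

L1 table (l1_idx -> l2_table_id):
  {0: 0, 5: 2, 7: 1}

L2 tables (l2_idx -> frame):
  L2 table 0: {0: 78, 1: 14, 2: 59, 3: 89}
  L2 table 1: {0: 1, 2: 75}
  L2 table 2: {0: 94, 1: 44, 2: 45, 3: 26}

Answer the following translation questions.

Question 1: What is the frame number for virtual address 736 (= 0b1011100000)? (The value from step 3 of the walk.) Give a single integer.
vaddr = 736: l1_idx=5, l2_idx=3
L1[5] = 2; L2[2][3] = 26

Answer: 26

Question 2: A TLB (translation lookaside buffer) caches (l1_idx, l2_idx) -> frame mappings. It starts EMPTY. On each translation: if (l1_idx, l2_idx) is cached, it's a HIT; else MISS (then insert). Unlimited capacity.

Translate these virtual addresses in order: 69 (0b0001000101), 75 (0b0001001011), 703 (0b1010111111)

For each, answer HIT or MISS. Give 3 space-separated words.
Answer: MISS HIT MISS

Derivation:
vaddr=69: (0,2) not in TLB -> MISS, insert
vaddr=75: (0,2) in TLB -> HIT
vaddr=703: (5,1) not in TLB -> MISS, insert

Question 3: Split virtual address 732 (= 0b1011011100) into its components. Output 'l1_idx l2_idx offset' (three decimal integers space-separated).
Answer: 5 2 28

Derivation:
vaddr = 732 = 0b1011011100
  top 3 bits -> l1_idx = 5
  next 2 bits -> l2_idx = 2
  bottom 5 bits -> offset = 28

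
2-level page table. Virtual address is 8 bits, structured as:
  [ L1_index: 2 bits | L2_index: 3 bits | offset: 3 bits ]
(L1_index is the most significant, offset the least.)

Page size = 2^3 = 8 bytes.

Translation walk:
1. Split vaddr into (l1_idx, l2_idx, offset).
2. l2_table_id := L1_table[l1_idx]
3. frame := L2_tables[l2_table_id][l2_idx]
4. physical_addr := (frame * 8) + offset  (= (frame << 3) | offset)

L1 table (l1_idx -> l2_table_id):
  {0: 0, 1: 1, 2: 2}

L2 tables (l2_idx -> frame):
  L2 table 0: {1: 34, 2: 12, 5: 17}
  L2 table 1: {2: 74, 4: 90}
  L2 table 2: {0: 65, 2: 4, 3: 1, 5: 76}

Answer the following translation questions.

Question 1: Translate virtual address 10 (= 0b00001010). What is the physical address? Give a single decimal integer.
Answer: 274

Derivation:
vaddr = 10 = 0b00001010
Split: l1_idx=0, l2_idx=1, offset=2
L1[0] = 0
L2[0][1] = 34
paddr = 34 * 8 + 2 = 274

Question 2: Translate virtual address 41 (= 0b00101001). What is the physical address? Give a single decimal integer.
Answer: 137

Derivation:
vaddr = 41 = 0b00101001
Split: l1_idx=0, l2_idx=5, offset=1
L1[0] = 0
L2[0][5] = 17
paddr = 17 * 8 + 1 = 137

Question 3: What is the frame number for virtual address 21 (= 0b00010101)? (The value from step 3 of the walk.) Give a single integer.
Answer: 12

Derivation:
vaddr = 21: l1_idx=0, l2_idx=2
L1[0] = 0; L2[0][2] = 12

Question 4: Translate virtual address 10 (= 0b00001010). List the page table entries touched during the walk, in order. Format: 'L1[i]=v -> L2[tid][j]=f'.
Answer: L1[0]=0 -> L2[0][1]=34

Derivation:
vaddr = 10 = 0b00001010
Split: l1_idx=0, l2_idx=1, offset=2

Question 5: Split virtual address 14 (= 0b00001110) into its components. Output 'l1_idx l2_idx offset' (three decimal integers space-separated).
Answer: 0 1 6

Derivation:
vaddr = 14 = 0b00001110
  top 2 bits -> l1_idx = 0
  next 3 bits -> l2_idx = 1
  bottom 3 bits -> offset = 6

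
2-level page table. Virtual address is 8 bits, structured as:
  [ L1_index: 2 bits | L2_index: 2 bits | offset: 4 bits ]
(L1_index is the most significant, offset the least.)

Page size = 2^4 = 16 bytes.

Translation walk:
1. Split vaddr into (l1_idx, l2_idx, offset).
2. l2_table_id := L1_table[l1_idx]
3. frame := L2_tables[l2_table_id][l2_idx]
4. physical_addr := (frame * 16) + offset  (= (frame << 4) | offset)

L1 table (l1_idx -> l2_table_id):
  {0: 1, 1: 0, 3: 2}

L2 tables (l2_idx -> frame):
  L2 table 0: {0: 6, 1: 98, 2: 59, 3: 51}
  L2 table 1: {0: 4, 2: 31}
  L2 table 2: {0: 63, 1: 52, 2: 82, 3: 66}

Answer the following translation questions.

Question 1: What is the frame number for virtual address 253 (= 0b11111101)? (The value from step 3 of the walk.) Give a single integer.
vaddr = 253: l1_idx=3, l2_idx=3
L1[3] = 2; L2[2][3] = 66

Answer: 66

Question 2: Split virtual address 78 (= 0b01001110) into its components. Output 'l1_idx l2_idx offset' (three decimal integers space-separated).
vaddr = 78 = 0b01001110
  top 2 bits -> l1_idx = 1
  next 2 bits -> l2_idx = 0
  bottom 4 bits -> offset = 14

Answer: 1 0 14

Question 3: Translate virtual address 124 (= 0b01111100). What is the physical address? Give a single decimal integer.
vaddr = 124 = 0b01111100
Split: l1_idx=1, l2_idx=3, offset=12
L1[1] = 0
L2[0][3] = 51
paddr = 51 * 16 + 12 = 828

Answer: 828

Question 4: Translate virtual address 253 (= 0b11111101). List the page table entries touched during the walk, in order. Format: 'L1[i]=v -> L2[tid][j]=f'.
vaddr = 253 = 0b11111101
Split: l1_idx=3, l2_idx=3, offset=13

Answer: L1[3]=2 -> L2[2][3]=66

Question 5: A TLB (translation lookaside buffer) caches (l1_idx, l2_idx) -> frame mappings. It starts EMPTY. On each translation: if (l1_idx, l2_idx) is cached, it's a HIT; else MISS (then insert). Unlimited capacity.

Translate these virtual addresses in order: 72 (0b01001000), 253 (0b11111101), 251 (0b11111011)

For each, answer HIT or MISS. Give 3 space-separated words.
vaddr=72: (1,0) not in TLB -> MISS, insert
vaddr=253: (3,3) not in TLB -> MISS, insert
vaddr=251: (3,3) in TLB -> HIT

Answer: MISS MISS HIT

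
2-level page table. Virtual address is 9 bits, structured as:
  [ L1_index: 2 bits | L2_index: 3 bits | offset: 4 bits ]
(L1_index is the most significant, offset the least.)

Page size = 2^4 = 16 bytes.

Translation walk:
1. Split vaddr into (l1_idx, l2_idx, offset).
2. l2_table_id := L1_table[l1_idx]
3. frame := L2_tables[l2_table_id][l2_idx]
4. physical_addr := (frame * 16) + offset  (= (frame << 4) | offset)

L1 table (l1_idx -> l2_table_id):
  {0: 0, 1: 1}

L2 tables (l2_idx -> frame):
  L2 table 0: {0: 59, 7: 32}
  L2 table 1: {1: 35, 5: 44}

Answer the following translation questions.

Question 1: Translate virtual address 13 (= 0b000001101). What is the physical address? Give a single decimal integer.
vaddr = 13 = 0b000001101
Split: l1_idx=0, l2_idx=0, offset=13
L1[0] = 0
L2[0][0] = 59
paddr = 59 * 16 + 13 = 957

Answer: 957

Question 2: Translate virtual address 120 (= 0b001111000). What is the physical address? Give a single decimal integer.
vaddr = 120 = 0b001111000
Split: l1_idx=0, l2_idx=7, offset=8
L1[0] = 0
L2[0][7] = 32
paddr = 32 * 16 + 8 = 520

Answer: 520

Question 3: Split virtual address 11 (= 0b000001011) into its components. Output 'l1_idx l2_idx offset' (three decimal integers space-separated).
vaddr = 11 = 0b000001011
  top 2 bits -> l1_idx = 0
  next 3 bits -> l2_idx = 0
  bottom 4 bits -> offset = 11

Answer: 0 0 11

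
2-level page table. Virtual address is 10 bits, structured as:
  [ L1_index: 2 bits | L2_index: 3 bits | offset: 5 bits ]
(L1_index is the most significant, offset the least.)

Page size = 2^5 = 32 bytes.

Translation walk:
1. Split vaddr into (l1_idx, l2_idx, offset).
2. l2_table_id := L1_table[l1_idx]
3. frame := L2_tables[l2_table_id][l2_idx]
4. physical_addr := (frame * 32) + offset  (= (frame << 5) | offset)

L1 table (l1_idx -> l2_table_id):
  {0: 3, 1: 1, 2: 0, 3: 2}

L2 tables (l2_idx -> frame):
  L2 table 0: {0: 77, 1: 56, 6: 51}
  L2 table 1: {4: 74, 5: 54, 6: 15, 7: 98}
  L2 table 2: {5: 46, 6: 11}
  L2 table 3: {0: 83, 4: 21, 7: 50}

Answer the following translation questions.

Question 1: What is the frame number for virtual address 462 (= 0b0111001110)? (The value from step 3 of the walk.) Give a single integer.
vaddr = 462: l1_idx=1, l2_idx=6
L1[1] = 1; L2[1][6] = 15

Answer: 15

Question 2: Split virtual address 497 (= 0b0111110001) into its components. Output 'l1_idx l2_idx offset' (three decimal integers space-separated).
vaddr = 497 = 0b0111110001
  top 2 bits -> l1_idx = 1
  next 3 bits -> l2_idx = 7
  bottom 5 bits -> offset = 17

Answer: 1 7 17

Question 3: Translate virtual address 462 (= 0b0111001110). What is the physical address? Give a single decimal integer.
Answer: 494

Derivation:
vaddr = 462 = 0b0111001110
Split: l1_idx=1, l2_idx=6, offset=14
L1[1] = 1
L2[1][6] = 15
paddr = 15 * 32 + 14 = 494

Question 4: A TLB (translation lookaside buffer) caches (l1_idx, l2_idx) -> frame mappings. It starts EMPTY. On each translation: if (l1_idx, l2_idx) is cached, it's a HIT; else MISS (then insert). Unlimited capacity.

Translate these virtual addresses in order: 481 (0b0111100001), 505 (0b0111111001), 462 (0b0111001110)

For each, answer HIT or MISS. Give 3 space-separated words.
Answer: MISS HIT MISS

Derivation:
vaddr=481: (1,7) not in TLB -> MISS, insert
vaddr=505: (1,7) in TLB -> HIT
vaddr=462: (1,6) not in TLB -> MISS, insert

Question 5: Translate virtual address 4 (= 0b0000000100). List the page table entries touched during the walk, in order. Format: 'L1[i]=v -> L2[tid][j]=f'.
Answer: L1[0]=3 -> L2[3][0]=83

Derivation:
vaddr = 4 = 0b0000000100
Split: l1_idx=0, l2_idx=0, offset=4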